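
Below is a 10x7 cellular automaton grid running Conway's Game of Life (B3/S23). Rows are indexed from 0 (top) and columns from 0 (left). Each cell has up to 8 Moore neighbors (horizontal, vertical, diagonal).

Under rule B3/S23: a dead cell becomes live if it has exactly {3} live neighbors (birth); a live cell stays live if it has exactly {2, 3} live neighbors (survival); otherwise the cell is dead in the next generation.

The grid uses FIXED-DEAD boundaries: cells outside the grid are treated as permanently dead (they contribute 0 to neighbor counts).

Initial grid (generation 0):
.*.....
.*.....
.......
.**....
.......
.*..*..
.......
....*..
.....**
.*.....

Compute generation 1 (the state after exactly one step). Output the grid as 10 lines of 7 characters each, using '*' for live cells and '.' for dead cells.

Simulating step by step:
Generation 0 (given above): 10 live cells
Generation 1: 6 live cells
(generation 1 grid is the final answer)

Answer: .......
.......
.**....
.......
.**....
.......
.......
.....*.
.....*.
.......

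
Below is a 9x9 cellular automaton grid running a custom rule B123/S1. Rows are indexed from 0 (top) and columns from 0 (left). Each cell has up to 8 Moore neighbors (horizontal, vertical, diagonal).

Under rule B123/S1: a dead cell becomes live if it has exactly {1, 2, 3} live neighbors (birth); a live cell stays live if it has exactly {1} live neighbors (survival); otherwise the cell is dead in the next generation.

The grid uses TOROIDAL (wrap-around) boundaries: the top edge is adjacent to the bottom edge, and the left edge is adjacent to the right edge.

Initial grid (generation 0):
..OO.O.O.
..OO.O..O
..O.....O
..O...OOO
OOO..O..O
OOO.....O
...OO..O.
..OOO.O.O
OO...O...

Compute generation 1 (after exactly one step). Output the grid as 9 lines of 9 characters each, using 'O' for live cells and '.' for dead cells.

Simulating step by step:
Generation 0 (given above): 34 live cells
Generation 1: 31 live cells
(generation 1 grid is the final answer)

Answer: O......OO
OO...OOO.
OO..OOO..
...OOO...
...OOOO..
....OOOO.
.....OO..
OO.....O.
.......OO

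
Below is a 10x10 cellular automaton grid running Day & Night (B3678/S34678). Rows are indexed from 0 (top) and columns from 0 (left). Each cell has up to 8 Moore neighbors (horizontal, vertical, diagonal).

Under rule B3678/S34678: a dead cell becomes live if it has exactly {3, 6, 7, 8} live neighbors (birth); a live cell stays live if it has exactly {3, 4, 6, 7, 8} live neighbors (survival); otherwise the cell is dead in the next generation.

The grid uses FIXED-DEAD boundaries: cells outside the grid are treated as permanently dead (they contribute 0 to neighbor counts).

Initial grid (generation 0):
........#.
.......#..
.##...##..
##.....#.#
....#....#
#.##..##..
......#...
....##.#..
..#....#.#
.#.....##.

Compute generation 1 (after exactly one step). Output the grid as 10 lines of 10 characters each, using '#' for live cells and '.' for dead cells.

Simulating step by step:
Generation 0 (given above): 27 live cells
Generation 1: 22 live cells
(generation 1 grid is the final answer)

Answer: ..........
......###.
##....##..
.##...#...
#.##..##..
.....#....
...##.#...
........#.
.......#..
........#.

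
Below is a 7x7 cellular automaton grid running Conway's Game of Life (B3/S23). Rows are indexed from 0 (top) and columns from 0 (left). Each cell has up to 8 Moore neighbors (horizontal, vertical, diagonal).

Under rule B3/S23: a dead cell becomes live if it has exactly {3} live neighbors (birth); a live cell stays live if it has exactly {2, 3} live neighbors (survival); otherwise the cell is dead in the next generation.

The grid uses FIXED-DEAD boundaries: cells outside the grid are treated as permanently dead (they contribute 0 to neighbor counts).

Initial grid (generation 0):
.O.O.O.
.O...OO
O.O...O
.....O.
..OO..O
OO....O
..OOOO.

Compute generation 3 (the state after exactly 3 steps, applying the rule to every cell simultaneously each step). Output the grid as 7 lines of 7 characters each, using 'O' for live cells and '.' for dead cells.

Answer: OO..OO.
OO...O.
O......
..O....
OO.OOO.
O......
.OOOOO.

Derivation:
Simulating step by step:
Generation 0 (given above): 20 live cells
Generation 1: 27 live cells
..O.OOO
OO..OOO
.O....O
.OOO.OO
.OO..OO
.O....O
.OOOOO.
Generation 2: 23 live cells
.O.OO.O
OOOOO..
...O...
O..OO..
O..OO..
O.....O
.OOOOO.
Generation 3: 20 live cells
(generation 3 grid is the final answer)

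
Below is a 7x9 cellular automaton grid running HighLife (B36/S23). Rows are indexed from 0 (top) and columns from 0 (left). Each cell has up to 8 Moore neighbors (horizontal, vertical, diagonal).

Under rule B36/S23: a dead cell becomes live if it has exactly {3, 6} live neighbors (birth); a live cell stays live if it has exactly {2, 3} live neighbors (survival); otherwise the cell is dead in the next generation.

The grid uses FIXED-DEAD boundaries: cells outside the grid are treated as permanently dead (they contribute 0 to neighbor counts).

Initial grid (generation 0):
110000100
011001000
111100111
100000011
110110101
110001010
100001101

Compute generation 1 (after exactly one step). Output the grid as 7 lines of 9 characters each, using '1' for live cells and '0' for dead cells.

Answer: 111000000
000101000
100100101
010011000
001011101
001000001
110001110

Derivation:
Simulating step by step:
Generation 0 (given above): 30 live cells
Generation 1: 24 live cells
(generation 1 grid is the final answer)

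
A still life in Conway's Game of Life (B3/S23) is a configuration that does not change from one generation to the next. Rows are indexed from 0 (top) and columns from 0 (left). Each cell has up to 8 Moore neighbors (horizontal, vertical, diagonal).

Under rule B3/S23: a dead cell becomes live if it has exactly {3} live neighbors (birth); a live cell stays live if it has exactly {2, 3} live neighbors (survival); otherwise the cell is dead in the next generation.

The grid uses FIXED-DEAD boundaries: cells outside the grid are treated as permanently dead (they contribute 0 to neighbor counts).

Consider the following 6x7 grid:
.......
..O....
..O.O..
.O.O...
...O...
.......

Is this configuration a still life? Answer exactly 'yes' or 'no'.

Answer: no

Derivation:
Compute generation 1 and compare to generation 0 (given above):
Generation 1:
.......
...O...
.OO....
...OO..
..O....
.......
Cell (1,2) differs: gen0=1 vs gen1=0 -> NOT a still life.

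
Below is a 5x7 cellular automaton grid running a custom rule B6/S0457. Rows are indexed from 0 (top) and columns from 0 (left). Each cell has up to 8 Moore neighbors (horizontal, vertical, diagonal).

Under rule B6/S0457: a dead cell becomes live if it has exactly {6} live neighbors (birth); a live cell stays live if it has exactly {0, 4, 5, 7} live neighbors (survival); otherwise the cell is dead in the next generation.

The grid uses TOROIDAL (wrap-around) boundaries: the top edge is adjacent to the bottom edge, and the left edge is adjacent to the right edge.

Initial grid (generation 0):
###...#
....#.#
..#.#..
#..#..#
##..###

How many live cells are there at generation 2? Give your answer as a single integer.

Answer: 2

Derivation:
Simulating step by step:
Generation 0 (given above): 16 live cells
Generation 1: 8 live cells
.#...##
.......
.......
#.....#
##...#.
Generation 2: 2 live cells
.......
.......
.......
.......
#.....#
Population at generation 2: 2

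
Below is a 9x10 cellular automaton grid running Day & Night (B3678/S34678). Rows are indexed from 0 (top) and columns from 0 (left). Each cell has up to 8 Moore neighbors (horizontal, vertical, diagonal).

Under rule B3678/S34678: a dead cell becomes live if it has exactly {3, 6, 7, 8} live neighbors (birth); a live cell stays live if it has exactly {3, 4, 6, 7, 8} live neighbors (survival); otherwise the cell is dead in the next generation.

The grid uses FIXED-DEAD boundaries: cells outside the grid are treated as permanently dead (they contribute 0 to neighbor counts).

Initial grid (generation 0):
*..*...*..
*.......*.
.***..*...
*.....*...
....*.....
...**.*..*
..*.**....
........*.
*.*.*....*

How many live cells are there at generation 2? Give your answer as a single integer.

Simulating step by step:
Generation 0 (given above): 24 live cells
Generation 1: 17 live cells
..........
...*...*..
**.....*..
.***.*....
...*......
...**.....
....**....
.*..**....
..........
Generation 2: 15 live cells
..........
..........
.*.**.*...
***.*.....
...*......
...***....
.....*....
....**....
..........
Population at generation 2: 15

Answer: 15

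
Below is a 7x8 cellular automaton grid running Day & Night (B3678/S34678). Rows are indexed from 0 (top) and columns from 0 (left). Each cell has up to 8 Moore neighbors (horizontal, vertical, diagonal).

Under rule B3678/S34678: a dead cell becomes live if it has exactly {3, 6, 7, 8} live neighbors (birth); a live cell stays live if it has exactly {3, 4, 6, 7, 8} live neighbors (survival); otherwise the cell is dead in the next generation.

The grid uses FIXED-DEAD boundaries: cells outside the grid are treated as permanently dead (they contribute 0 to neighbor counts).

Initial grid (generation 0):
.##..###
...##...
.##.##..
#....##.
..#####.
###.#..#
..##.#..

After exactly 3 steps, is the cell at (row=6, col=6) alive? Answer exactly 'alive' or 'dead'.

Answer: dead

Derivation:
Simulating step by step:
Generation 0 (given above): 27 live cells
Generation 1: 21 live cells
...##...
...##...
....###.
....###.
#.###.##
.#.#....
..###...
Generation 2: 17 live cells
...##...
...#....
.....##.
.....#..
.####.#.
.###.#..
..##....
Generation 3: 15 live cells
........
.....#..
....#...
..##.#..
.#.##...
.###....
.####...

Cell (6,6) at generation 3: 0 -> dead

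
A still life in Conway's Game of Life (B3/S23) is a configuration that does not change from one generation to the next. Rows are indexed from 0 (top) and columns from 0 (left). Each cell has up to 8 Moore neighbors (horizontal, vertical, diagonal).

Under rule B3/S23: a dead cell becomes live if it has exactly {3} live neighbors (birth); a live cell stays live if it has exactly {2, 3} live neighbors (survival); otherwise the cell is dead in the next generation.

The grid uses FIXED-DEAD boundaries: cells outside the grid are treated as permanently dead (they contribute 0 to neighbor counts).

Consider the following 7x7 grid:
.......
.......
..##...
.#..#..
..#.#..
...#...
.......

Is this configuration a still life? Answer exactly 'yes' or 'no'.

Compute generation 1 and compare to generation 0 (given above):
Generation 1:
.......
.......
..##...
.#..#..
..#.#..
...#...
.......
The grids are IDENTICAL -> still life.

Answer: yes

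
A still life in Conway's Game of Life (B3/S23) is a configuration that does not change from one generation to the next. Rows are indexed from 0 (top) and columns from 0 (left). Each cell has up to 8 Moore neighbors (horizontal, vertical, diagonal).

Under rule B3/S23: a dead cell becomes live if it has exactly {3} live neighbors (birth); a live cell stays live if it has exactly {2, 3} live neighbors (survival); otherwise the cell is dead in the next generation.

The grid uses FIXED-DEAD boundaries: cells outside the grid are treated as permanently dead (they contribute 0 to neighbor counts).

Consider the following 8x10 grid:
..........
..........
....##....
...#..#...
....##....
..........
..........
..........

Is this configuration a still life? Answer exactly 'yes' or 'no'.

Compute generation 1 and compare to generation 0 (given above):
Generation 1:
..........
..........
....##....
...#..#...
....##....
..........
..........
..........
The grids are IDENTICAL -> still life.

Answer: yes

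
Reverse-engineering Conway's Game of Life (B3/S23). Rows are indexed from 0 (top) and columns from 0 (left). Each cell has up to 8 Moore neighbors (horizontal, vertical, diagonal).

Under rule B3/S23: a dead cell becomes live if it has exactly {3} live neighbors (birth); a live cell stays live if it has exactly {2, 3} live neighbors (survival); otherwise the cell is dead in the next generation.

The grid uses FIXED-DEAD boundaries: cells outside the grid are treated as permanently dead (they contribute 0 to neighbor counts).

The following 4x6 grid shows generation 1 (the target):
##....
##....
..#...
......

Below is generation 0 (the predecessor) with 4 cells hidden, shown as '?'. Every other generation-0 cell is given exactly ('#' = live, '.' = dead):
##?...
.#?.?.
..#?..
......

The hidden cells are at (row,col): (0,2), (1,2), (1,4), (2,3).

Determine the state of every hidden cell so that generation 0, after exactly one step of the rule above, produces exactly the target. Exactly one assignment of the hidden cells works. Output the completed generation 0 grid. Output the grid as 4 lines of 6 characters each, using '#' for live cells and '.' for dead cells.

Hidden generation-0 cells (in order): (0,2), (1,2), (1,4), (2,3).
A hidden cell only influences target cells in its own 3x3 neighborhood. Try each of the 2^4 = 16 assignments, step the completed generation 0 forward once under B3/S23, and compare with the target:
  (0,2)=. (1,2)=. (1,4)=. (2,3)=. -> step gives (1,2)='#' but target has '.' -> reject
  (0,2)=. (1,2)=. (1,4)=. (2,3)=# -> step reproduces the target at every cell -> ACCEPT
  (0,2)=. (1,2)=. (1,4)=# (2,3)=. -> step gives (1,2)='#' but target has '.' -> reject
  (0,2)=. (1,2)=. (1,4)=# (2,3)=# -> step gives (1,3)='#' but target has '.' -> reject
  (0,2)=. (1,2)=# (1,4)=. (2,3)=. -> step gives (0,2)='#' but target has '.' -> reject
  (0,2)=. (1,2)=# (1,4)=. (2,3)=# -> step gives (0,2)='#' but target has '.' -> reject
  (0,2)=. (1,2)=# (1,4)=# (2,3)=. -> step gives (0,2)='#' but target has '.' -> reject
  (0,2)=. (1,2)=# (1,4)=# (2,3)=# -> step gives (0,2)='#' but target has '.' -> reject
  (0,2)=# (1,2)=. (1,4)=. (2,3)=. -> step gives (0,2)='#' but target has '.' -> reject
  (0,2)=# (1,2)=. (1,4)=. (2,3)=# -> step gives (0,2)='#' but target has '.' -> reject
  (0,2)=# (1,2)=. (1,4)=# (2,3)=. -> step gives (0,2)='#' but target has '.' -> reject
  (0,2)=# (1,2)=. (1,4)=# (2,3)=# -> step gives (0,2)='#' but target has '.' -> reject
  (0,2)=# (1,2)=# (1,4)=. (2,3)=. -> step gives (0,1)='.' but target has '#' -> reject
  (0,2)=# (1,2)=# (1,4)=. (2,3)=# -> step gives (0,1)='.' but target has '#' -> reject
  (0,2)=# (1,2)=# (1,4)=# (2,3)=. -> step gives (0,1)='.' but target has '#' -> reject
  (0,2)=# (1,2)=# (1,4)=# (2,3)=# -> step gives (0,1)='.' but target has '#' -> reject
Unique solution: (0,2)=dead, (1,2)=dead, (1,4)=dead, (2,3)=live.
Check: live-neighbor counts of every cell in the completed generation 0:
222000
334210
122110
012210
Applying B3/S23 to generation 0 with these counts gives:
##....
##....
..#...
......
which matches the target exactly.

Answer: ##....
.#....
..##..
......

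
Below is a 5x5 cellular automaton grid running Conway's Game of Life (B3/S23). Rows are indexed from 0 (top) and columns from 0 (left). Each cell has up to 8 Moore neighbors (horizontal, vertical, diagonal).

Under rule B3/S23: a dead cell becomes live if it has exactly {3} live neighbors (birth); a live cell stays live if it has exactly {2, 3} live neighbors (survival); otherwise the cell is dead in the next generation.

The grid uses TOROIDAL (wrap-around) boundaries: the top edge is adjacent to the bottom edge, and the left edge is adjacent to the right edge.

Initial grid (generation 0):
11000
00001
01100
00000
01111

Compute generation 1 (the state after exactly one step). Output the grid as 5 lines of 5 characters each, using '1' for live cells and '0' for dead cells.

Simulating step by step:
Generation 0 (given above): 9 live cells
Generation 1: 7 live cells
(generation 1 grid is the final answer)

Answer: 01000
00100
00000
10000
01111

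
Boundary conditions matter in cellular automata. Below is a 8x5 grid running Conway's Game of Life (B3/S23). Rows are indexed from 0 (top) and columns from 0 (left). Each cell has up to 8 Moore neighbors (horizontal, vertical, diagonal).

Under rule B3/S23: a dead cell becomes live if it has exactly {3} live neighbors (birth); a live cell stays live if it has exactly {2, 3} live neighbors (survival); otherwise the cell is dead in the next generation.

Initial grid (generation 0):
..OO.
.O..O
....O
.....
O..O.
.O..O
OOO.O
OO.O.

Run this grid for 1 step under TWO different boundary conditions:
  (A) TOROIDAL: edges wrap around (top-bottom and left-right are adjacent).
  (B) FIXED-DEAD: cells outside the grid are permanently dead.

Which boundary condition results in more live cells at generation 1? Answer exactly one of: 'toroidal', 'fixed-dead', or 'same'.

Answer: same

Derivation:
Under TOROIDAL boundary, generation 1:
...O.
O.O.O
O....
....O
O...O
.....
.....
.....
Population = 8

Under FIXED-DEAD boundary, generation 1:
..OO.
..O.O
.....
.....
.....
....O
....O
O..O.
Population = 8

Comparison: toroidal=8, fixed-dead=8 -> same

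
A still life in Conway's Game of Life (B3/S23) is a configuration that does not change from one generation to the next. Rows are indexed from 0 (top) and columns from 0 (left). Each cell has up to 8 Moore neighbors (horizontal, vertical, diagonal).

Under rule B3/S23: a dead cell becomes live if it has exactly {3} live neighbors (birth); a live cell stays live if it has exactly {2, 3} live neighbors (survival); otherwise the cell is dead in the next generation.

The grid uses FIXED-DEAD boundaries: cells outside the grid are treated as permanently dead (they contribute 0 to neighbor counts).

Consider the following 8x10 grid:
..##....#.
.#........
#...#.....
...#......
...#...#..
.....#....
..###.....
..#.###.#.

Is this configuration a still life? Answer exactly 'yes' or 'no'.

Answer: no

Derivation:
Compute generation 1 and compare to generation 0 (given above):
Generation 1:
..#.......
.###......
..........
...##.....
....#.....
..#.......
..#...#...
..#.##....
Cell (0,3) differs: gen0=1 vs gen1=0 -> NOT a still life.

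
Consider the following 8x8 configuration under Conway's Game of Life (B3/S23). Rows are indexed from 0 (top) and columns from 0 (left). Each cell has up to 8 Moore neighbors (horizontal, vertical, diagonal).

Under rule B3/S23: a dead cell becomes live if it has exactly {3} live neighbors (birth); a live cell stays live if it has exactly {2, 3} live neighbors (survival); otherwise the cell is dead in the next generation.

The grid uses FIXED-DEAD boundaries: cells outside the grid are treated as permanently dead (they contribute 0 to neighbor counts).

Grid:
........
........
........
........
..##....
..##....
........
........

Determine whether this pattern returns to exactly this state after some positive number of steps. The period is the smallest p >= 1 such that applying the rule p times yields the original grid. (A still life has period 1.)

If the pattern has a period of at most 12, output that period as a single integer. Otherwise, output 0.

Answer: 1

Derivation:
Simulating and comparing each generation to the original:
Gen 0 (original, given above): 4 live cells
Gen 1: 4 live cells, MATCHES original -> period = 1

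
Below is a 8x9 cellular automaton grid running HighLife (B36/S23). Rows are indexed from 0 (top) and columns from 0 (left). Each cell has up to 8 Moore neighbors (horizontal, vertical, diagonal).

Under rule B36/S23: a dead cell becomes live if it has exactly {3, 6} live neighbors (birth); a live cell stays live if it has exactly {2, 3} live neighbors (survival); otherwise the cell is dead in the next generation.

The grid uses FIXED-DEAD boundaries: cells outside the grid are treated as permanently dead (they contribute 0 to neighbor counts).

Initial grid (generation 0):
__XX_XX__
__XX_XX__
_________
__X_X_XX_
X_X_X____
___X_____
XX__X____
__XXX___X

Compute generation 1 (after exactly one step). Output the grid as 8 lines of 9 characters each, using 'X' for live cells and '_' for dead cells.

Answer: __XX_XX__
__XX_XX__
__X_X__X_
_X___X___
_XX_XX___
X_XXX____
_X__X____
_XXXX____

Derivation:
Simulating step by step:
Generation 0 (given above): 23 live cells
Generation 1: 27 live cells
(generation 1 grid is the final answer)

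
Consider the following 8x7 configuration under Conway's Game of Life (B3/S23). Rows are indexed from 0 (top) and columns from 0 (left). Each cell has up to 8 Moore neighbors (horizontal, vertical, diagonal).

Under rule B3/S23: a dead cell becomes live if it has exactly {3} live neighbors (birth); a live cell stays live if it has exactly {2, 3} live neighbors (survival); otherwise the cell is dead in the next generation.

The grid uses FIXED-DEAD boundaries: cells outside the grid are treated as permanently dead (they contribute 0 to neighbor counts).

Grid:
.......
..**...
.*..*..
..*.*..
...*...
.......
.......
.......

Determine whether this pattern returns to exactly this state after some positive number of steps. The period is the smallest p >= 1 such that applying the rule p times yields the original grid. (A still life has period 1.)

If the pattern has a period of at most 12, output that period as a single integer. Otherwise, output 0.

Simulating and comparing each generation to the original:
Gen 0 (original, given above): 7 live cells
Gen 1: 7 live cells, MATCHES original -> period = 1

Answer: 1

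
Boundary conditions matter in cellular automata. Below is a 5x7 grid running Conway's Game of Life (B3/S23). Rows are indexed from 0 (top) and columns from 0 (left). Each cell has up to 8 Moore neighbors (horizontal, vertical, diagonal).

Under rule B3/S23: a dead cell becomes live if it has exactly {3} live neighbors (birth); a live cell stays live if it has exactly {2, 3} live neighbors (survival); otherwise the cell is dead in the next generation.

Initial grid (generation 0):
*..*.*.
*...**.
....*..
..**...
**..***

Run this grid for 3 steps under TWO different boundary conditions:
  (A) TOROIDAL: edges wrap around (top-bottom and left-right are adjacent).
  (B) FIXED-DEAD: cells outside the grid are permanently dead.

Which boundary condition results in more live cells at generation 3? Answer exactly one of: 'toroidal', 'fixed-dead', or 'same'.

Answer: toroidal

Derivation:
Under TOROIDAL boundary, generation 3:
..*..*.
***.**.
.*.*..*
.***...
....*..
Population = 14

Under FIXED-DEAD boundary, generation 3:
.....*.
....***
.....**
.......
.......
Population = 6

Comparison: toroidal=14, fixed-dead=6 -> toroidal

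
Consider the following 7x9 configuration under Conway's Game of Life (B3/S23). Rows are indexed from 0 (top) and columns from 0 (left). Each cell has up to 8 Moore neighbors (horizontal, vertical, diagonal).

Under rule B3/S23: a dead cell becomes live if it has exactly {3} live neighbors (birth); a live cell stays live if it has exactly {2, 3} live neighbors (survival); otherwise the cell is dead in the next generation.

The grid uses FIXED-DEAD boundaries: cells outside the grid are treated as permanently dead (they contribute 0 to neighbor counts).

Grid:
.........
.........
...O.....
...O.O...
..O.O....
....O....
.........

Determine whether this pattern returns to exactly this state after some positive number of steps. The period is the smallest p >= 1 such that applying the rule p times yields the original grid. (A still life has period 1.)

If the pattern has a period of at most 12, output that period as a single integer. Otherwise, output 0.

Answer: 2

Derivation:
Simulating and comparing each generation to the original:
Gen 0 (original, given above): 6 live cells
Gen 1: 6 live cells, differs from original
Gen 2: 6 live cells, MATCHES original -> period = 2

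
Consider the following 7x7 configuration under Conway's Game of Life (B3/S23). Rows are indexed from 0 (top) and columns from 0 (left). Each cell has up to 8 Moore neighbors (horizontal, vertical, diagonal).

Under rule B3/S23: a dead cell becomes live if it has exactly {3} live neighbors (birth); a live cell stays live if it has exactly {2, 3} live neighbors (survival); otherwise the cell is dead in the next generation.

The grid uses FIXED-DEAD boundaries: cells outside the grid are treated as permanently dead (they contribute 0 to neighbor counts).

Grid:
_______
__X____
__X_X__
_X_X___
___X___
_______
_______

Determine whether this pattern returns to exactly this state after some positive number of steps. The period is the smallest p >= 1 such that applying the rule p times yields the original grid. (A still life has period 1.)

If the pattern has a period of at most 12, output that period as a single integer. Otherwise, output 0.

Simulating and comparing each generation to the original:
Gen 0 (original, given above): 6 live cells
Gen 1: 6 live cells, differs from original
Gen 2: 6 live cells, MATCHES original -> period = 2

Answer: 2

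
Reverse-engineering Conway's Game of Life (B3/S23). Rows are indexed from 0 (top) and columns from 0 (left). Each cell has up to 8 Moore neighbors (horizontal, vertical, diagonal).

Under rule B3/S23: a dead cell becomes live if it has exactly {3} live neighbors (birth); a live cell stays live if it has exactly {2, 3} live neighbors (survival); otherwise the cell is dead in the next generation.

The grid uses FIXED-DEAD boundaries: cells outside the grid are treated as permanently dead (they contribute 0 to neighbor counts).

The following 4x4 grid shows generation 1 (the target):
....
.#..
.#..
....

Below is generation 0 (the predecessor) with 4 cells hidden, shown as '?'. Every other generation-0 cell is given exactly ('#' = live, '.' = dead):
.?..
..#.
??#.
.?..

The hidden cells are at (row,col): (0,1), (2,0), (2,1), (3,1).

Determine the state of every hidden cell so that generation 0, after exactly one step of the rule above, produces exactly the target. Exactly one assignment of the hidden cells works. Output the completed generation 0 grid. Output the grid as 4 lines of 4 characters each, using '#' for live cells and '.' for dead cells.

Answer: ....
..#.
#.#.
....

Derivation:
Hidden generation-0 cells (in order): (0,1), (2,0), (2,1), (3,1).
A hidden cell only influences target cells in its own 3x3 neighborhood. Try each of the 2^4 = 16 assignments, step the completed generation 0 forward once under B3/S23, and compare with the target:
  (0,1)=. (2,0)=. (2,1)=. (3,1)=. -> step gives (1,1)='.' but target has '#' -> reject
  (0,1)=. (2,0)=. (2,1)=. (3,1)=# -> step gives (1,1)='.' but target has '#' -> reject
  (0,1)=. (2,0)=. (2,1)=# (3,1)=. -> step gives (1,2)='#' but target has '.' -> reject
  (0,1)=. (2,0)=. (2,1)=# (3,1)=# -> step gives (1,2)='#' but target has '.' -> reject
  (0,1)=. (2,0)=# (2,1)=. (3,1)=. -> step reproduces the target at every cell -> ACCEPT
  (0,1)=. (2,0)=# (2,1)=. (3,1)=# -> step gives (2,1)='.' but target has '#' -> reject
  (0,1)=. (2,0)=# (2,1)=# (3,1)=. -> step gives (1,1)='.' but target has '#' -> reject
  (0,1)=. (2,0)=# (2,1)=# (3,1)=# -> step gives (1,1)='.' but target has '#' -> reject
  (0,1)=# (2,0)=. (2,1)=. (3,1)=. -> step gives (1,2)='#' but target has '.' -> reject
  (0,1)=# (2,0)=. (2,1)=. (3,1)=# -> step gives (1,2)='#' but target has '.' -> reject
  (0,1)=# (2,0)=. (2,1)=# (3,1)=. -> step gives (1,1)='.' but target has '#' -> reject
  (0,1)=# (2,0)=. (2,1)=# (3,1)=# -> step gives (1,1)='.' but target has '#' -> reject
  (0,1)=# (2,0)=# (2,1)=. (3,1)=. -> step gives (1,1)='.' but target has '#' -> reject
  (0,1)=# (2,0)=# (2,1)=. (3,1)=# -> step gives (1,1)='.' but target has '#' -> reject
  (0,1)=# (2,0)=# (2,1)=# (3,1)=. -> step gives (1,0)='#' but target has '.' -> reject
  (0,1)=# (2,0)=# (2,1)=# (3,1)=# -> step gives (1,0)='#' but target has '.' -> reject
Unique solution: (0,1)=dead, (2,0)=live, (2,1)=dead, (3,1)=dead.
Check: live-neighbor counts of every cell in the completed generation 0:
0111
1312
0312
1211
Applying B3/S23 to generation 0 with these counts gives:
....
.#..
.#..
....
which matches the target exactly.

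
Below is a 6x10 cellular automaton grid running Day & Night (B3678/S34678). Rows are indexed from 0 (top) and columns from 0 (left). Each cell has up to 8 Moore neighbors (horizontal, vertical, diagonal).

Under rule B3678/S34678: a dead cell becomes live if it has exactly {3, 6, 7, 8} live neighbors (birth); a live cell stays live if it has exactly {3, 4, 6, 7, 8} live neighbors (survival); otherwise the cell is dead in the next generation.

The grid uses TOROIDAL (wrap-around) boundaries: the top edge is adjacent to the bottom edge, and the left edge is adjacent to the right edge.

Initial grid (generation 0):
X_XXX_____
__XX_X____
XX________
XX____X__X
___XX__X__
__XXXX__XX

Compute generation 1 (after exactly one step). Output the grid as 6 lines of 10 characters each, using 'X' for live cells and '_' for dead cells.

Answer: ___XX____X
X_XX______
XX_______X
XXX_______
_X_XX_X___
_XXXXX____

Derivation:
Simulating step by step:
Generation 0 (given above): 22 live cells
Generation 1: 21 live cells
(generation 1 grid is the final answer)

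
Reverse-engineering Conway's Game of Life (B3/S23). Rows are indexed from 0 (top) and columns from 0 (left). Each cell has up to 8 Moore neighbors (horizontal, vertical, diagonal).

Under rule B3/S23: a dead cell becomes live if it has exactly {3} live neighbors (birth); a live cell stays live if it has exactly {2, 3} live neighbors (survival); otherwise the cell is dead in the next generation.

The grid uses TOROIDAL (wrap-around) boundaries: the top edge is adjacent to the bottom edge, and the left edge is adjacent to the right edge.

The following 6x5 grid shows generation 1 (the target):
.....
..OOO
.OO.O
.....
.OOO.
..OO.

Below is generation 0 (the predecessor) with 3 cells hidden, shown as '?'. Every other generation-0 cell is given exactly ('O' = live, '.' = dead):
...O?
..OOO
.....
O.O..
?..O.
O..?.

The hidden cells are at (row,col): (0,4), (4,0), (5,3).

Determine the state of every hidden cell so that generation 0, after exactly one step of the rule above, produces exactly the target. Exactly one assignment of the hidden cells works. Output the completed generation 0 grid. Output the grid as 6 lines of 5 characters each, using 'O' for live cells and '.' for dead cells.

Hidden generation-0 cells (in order): (0,4), (4,0), (5,3).
A hidden cell only influences target cells in its own 3x3 neighborhood. Try each of the 2^3 = 8 assignments, step the completed generation 0 forward once under B3/S23, and compare with the target:
  (0,4)=. (4,0)=. (5,3)=. -> step gives (0,2)='O' but target has '.' -> reject
  (0,4)=. (4,0)=. (5,3)=O -> step reproduces the target at every cell -> ACCEPT
  (0,4)=. (4,0)=O (5,3)=. -> step gives (0,2)='O' but target has '.' -> reject
  (0,4)=. (4,0)=O (5,3)=O -> step gives (3,1)='O' but target has '.' -> reject
  (0,4)=O (4,0)=. (5,3)=. -> step gives (0,0)='O' but target has '.' -> reject
  (0,4)=O (4,0)=. (5,3)=O -> step gives (0,0)='O' but target has '.' -> reject
  (0,4)=O (4,0)=O (5,3)=. -> step gives (0,0)='O' but target has '.' -> reject
  (0,4)=O (4,0)=O (5,3)=O -> step gives (0,0)='O' but target has '.' -> reject
Unique solution: (0,4)=dead, (4,0)=dead, (5,3)=live.
Check: live-neighbor counts of every cell in the completed generation 0:
22445
11232
23343
02122
23324
01324
Applying B3/S23 to generation 0 with these counts gives:
.....
..OOO
.OO.O
.....
.OOO.
..OO.
which matches the target exactly.

Answer: ...O.
..OOO
.....
O.O..
...O.
O..O.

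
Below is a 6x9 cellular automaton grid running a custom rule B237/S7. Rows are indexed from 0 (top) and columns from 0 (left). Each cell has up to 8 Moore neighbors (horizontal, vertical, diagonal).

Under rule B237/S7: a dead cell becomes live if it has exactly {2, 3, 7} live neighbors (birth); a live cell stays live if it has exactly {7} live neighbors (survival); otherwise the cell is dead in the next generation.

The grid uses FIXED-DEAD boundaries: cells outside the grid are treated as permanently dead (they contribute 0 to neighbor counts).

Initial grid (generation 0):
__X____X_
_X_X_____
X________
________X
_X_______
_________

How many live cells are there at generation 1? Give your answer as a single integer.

Answer: 8

Derivation:
Simulating step by step:
Generation 0 (given above): 7 live cells
Generation 1: 8 live cells
_X_X_____
X_X______
_XX______
XX_______
_________
_________
Population at generation 1: 8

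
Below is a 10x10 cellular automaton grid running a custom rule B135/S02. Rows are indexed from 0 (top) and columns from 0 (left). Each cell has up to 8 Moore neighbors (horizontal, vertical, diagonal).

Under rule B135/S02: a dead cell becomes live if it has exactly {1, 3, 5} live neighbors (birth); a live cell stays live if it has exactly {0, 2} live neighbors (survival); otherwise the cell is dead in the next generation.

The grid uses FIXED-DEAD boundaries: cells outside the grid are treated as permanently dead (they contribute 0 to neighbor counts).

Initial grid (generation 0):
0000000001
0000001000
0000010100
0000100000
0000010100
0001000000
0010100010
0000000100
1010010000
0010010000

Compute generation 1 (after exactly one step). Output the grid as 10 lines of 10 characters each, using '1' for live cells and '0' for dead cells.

Answer: 0000011111
0000101001
0001011010
0001110000
0010100110
0101100001
0101011001
1101000001
1100001110
1100000000

Derivation:
Simulating step by step:
Generation 0 (given above): 17 live cells
Generation 1: 39 live cells
(generation 1 grid is the final answer)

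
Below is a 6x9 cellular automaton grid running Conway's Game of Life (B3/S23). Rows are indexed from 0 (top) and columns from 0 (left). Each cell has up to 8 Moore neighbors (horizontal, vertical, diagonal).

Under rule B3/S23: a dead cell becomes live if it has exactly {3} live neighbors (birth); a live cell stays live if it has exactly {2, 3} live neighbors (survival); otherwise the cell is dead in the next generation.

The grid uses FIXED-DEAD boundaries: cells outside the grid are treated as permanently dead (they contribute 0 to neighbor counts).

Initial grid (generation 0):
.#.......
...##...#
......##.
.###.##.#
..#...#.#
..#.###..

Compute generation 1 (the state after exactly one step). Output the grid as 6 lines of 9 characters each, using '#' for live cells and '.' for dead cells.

Answer: .........
.......#.
......#.#
.###.#..#
.........
...#.###.

Derivation:
Simulating step by step:
Generation 0 (given above): 19 live cells
Generation 1: 12 live cells
(generation 1 grid is the final answer)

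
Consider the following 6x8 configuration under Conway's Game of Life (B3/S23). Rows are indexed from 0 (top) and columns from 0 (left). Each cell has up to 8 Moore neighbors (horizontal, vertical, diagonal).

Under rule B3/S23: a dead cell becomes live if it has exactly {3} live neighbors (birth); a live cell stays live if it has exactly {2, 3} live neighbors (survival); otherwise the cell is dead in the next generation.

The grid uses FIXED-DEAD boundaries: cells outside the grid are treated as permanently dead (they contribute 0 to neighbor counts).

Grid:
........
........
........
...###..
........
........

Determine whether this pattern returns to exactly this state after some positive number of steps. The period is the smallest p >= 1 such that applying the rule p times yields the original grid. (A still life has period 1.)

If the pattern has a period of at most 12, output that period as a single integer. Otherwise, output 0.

Answer: 2

Derivation:
Simulating and comparing each generation to the original:
Gen 0 (original, given above): 3 live cells
Gen 1: 3 live cells, differs from original
Gen 2: 3 live cells, MATCHES original -> period = 2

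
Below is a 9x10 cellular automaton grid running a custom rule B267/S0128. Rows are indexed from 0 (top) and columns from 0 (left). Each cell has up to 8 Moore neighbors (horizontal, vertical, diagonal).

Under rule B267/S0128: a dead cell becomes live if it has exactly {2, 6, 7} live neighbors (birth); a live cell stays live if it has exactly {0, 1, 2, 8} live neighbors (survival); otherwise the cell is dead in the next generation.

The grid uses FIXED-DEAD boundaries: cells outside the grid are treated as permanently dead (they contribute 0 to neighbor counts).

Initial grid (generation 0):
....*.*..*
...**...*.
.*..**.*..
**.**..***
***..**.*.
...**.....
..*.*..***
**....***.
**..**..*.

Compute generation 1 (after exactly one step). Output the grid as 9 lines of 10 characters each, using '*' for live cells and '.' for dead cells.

Simulating step by step:
Generation 0 (given above): 40 live cells
Generation 1: 21 live cells
(generation 1 grid is the final answer)

Answer: ....*.****
..*.....**
.*........
.........*
......*...
*.........
*.*.*....*
..........
..*.**..**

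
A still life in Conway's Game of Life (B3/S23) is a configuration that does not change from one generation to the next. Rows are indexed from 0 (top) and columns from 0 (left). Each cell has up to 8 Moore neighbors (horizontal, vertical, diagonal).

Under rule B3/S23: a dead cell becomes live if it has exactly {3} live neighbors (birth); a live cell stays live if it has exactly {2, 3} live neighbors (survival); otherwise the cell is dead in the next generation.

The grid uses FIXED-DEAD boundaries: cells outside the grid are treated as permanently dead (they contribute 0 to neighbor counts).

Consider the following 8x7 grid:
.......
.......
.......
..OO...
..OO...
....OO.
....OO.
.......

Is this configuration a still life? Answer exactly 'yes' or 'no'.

Answer: no

Derivation:
Compute generation 1 and compare to generation 0 (given above):
Generation 1:
.......
.......
.......
..OO...
..O....
.....O.
....OO.
.......
Cell (4,3) differs: gen0=1 vs gen1=0 -> NOT a still life.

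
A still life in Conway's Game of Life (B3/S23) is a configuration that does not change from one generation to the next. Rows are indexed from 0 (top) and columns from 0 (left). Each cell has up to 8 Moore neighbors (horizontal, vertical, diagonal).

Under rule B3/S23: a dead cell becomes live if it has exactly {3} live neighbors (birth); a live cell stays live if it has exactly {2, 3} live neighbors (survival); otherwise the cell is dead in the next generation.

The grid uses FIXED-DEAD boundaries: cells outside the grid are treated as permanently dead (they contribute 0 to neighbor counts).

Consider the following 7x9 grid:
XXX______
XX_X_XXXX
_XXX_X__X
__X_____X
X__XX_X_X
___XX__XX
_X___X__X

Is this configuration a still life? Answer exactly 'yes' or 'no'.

Compute generation 1 and compare to generation 0 (given above):
Generation 1:
X_X___XX_
___X_XXXX
X__X_X__X
_____X__X
__X_XX__X
__XX__X_X
____X__XX
Cell (0,1) differs: gen0=1 vs gen1=0 -> NOT a still life.

Answer: no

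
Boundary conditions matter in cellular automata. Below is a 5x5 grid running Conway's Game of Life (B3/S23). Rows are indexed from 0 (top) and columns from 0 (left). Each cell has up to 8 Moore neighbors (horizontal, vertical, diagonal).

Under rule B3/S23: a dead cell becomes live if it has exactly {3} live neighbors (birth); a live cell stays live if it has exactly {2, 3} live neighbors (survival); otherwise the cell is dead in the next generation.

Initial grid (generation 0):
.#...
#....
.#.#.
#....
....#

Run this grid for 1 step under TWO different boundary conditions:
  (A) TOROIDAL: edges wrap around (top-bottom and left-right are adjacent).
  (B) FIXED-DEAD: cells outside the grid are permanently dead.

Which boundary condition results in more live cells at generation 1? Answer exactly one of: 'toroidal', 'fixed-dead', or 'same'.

Answer: toroidal

Derivation:
Under TOROIDAL boundary, generation 1:
#....
###..
##..#
#...#
#....
Population = 10

Under FIXED-DEAD boundary, generation 1:
.....
###..
##...
.....
.....
Population = 5

Comparison: toroidal=10, fixed-dead=5 -> toroidal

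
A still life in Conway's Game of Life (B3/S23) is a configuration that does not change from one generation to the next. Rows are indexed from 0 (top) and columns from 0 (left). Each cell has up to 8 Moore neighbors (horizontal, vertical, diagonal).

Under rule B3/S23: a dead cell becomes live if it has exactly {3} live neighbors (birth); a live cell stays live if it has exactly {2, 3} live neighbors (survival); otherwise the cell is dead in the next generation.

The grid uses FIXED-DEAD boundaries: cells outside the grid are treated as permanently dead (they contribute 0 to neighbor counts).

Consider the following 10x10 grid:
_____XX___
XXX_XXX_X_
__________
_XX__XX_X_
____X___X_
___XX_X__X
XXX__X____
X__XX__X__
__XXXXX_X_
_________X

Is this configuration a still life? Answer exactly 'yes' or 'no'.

Answer: no

Derivation:
Compute generation 1 and compare to generation 0 (given above):
Generation 1:
_X__X_XX__
_X__X_XX__
X__XX_____
_____X_X__
__X_X_X_XX
_XXXX_____
XXX__XX___
X______X__
__X__XXXX_
___XXX____
Cell (0,1) differs: gen0=0 vs gen1=1 -> NOT a still life.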